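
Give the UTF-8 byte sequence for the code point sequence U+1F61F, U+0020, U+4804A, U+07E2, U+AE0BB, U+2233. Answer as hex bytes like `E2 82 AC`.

U+1F61F: 4-byte form → F0 9F 98 9F.
U+0020: 1-byte form → 20.
U+4804A: 4-byte form → F1 88 81 8A.
U+07E2: 2-byte form → DF A2.
U+AE0BB: 4-byte form → F2 AE 82 BB.
U+2233: 3-byte form → E2 88 B3.
Concatenated (18 bytes): F0 9F 98 9F 20 F1 88 81 8A DF A2 F2 AE 82 BB E2 88 B3.

F0 9F 98 9F 20 F1 88 81 8A DF A2 F2 AE 82 BB E2 88 B3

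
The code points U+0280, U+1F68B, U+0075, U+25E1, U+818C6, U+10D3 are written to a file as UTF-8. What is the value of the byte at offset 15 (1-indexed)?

0xE1

1-indexed offset 15 is 0-indexed offset 14.
U+0280 → 2-byte form CA 80 at offsets 0–1.
U+1F68B → 4-byte form F0 9F 9A 8B at offsets 2–5.
U+0075 → 1-byte form 75 at offsets 6–6.
U+25E1 → 3-byte form E2 97 A1 at offsets 7–9.
U+818C6 → 4-byte form F2 81 A3 86 at offsets 10–13.
U+10D3 → 3-byte form E1 83 93 at offsets 14–16.
Offset 14 falls in char 6's range; it's byte 1 of E1 83 93 = 0xE1.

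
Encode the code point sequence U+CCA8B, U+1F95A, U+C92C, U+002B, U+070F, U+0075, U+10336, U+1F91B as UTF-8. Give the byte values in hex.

U+CCA8B: 4-byte form → F3 8C AA 8B.
U+1F95A: 4-byte form → F0 9F A5 9A.
U+C92C: 3-byte form → EC A4 AC.
U+002B: 1-byte form → 2B.
U+070F: 2-byte form → DC 8F.
U+0075: 1-byte form → 75.
U+10336: 4-byte form → F0 90 8C B6.
U+1F91B: 4-byte form → F0 9F A4 9B.
Concatenated (23 bytes): F3 8C AA 8B F0 9F A5 9A EC A4 AC 2B DC 8F 75 F0 90 8C B6 F0 9F A4 9B.

F3 8C AA 8B F0 9F A5 9A EC A4 AC 2B DC 8F 75 F0 90 8C B6 F0 9F A4 9B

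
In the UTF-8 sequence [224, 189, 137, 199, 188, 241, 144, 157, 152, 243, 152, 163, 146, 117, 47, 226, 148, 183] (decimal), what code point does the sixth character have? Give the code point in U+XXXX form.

U+002F

Offset 0: leading byte 0xE0 = 11100000 → 3-byte char #1 = E0 BD 89.
Offset 3: leading byte 0xC7 = 11000111 → 2-byte char #2 = C7 BC.
Offset 5: leading byte 0xF1 = 11110001 → 4-byte char #3 = F1 90 9D 98.
Offset 9: leading byte 0xF3 = 11110011 → 4-byte char #4 = F3 98 A3 92.
Offset 13: leading byte 0x75 = 01110101 → 1-byte char #5 = 75.
Offset 14: leading byte 0x2F = 00101111 → 1-byte char #6 = 2F.
Leading byte 0x2F = 00101111 matches 0xxxxxxx → 1-byte sequence.
Byte 1: 0x2F = 00101111, payload 0101111 (7 bits).
Concatenate: 0101111 = 0x2F (7 bits → U+002F).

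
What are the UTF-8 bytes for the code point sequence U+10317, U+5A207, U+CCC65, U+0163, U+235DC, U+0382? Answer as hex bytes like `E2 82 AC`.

F0 90 8C 97 F1 9A 88 87 F3 8C B1 A5 C5 A3 F0 A3 97 9C CE 82

U+10317: 4-byte form → F0 90 8C 97.
U+5A207: 4-byte form → F1 9A 88 87.
U+CCC65: 4-byte form → F3 8C B1 A5.
U+0163: 2-byte form → C5 A3.
U+235DC: 4-byte form → F0 A3 97 9C.
U+0382: 2-byte form → CE 82.
Concatenated (20 bytes): F0 90 8C 97 F1 9A 88 87 F3 8C B1 A5 C5 A3 F0 A3 97 9C CE 82.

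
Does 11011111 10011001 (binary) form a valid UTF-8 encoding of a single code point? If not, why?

Leading byte 0xDF = 11011111 → 2-byte form.
Continuation bytes 0x99=10011001 all match 10xxxxxx.
Decoded value 0x7D9 is ≥ 0x80 (shortest form) and not a surrogate.

valid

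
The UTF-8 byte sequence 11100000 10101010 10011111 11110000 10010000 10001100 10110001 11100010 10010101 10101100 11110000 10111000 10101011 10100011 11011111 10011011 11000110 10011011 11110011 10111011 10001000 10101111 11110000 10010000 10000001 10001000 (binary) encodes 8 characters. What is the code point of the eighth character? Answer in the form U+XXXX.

Offset 0: leading byte 0xE0 = 11100000 → 3-byte char #1 = E0 AA 9F.
Offset 3: leading byte 0xF0 = 11110000 → 4-byte char #2 = F0 90 8C B1.
Offset 7: leading byte 0xE2 = 11100010 → 3-byte char #3 = E2 95 AC.
Offset 10: leading byte 0xF0 = 11110000 → 4-byte char #4 = F0 B8 AB A3.
Offset 14: leading byte 0xDF = 11011111 → 2-byte char #5 = DF 9B.
Offset 16: leading byte 0xC6 = 11000110 → 2-byte char #6 = C6 9B.
Offset 18: leading byte 0xF3 = 11110011 → 4-byte char #7 = F3 BB 88 AF.
Offset 22: leading byte 0xF0 = 11110000 → 4-byte char #8 = F0 90 81 88.
Leading byte 0xF0 = 11110000 matches 11110xxx → 4-byte sequence.
Byte 1: 0xF0 = 11110000, payload 000 (3 bits).
Byte 2: 0x90 = 10010000 (10xxxxxx ✓), payload 010000.
Byte 3: 0x81 = 10000001 (10xxxxxx ✓), payload 000001.
Byte 4: 0x88 = 10001000 (10xxxxxx ✓), payload 001000.
Concatenate: 000010000000001001000 = 0x10048 (21 bits → U+10048).

U+10048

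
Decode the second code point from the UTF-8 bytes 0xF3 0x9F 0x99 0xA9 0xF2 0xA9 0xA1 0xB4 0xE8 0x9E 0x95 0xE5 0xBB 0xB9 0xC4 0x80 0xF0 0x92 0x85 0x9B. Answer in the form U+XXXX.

Offset 0: leading byte 0xF3 = 11110011 → 4-byte char #1 = F3 9F 99 A9.
Offset 4: leading byte 0xF2 = 11110010 → 4-byte char #2 = F2 A9 A1 B4.
Leading byte 0xF2 = 11110010 matches 11110xxx → 4-byte sequence.
Byte 1: 0xF2 = 11110010, payload 010 (3 bits).
Byte 2: 0xA9 = 10101001 (10xxxxxx ✓), payload 101001.
Byte 3: 0xA1 = 10100001 (10xxxxxx ✓), payload 100001.
Byte 4: 0xB4 = 10110100 (10xxxxxx ✓), payload 110100.
Concatenate: 010101001100001110100 = 0xA9874 (21 bits → U+A9874).

U+A9874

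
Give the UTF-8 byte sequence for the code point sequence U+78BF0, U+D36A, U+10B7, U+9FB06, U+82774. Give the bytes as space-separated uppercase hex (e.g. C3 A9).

F1 B8 AF B0 ED 8D AA E1 82 B7 F2 9F AC 86 F2 82 9D B4

U+78BF0: 4-byte form → F1 B8 AF B0.
U+D36A: 3-byte form → ED 8D AA.
U+10B7: 3-byte form → E1 82 B7.
U+9FB06: 4-byte form → F2 9F AC 86.
U+82774: 4-byte form → F2 82 9D B4.
Concatenated (18 bytes): F1 B8 AF B0 ED 8D AA E1 82 B7 F2 9F AC 86 F2 82 9D B4.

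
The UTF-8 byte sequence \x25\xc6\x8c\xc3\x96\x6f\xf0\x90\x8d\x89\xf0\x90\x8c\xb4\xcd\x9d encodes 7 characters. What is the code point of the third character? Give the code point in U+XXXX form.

U+00D6

Offset 0: leading byte 0x25 = 00100101 → 1-byte char #1 = 25.
Offset 1: leading byte 0xC6 = 11000110 → 2-byte char #2 = C6 8C.
Offset 3: leading byte 0xC3 = 11000011 → 2-byte char #3 = C3 96.
Leading byte 0xC3 = 11000011 matches 110xxxxx → 2-byte sequence.
Byte 1: 0xC3 = 11000011, payload 00011 (5 bits).
Byte 2: 0x96 = 10010110 (10xxxxxx ✓), payload 010110.
Concatenate: 00011010110 = 0xD6 (11 bits → U+00D6).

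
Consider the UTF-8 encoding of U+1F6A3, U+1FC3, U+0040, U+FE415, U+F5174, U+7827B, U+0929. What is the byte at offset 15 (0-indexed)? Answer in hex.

U+1F6A3 → 4-byte form F0 9F 9A A3 at offsets 0–3.
U+1FC3 → 3-byte form E1 BF 83 at offsets 4–6.
U+0040 → 1-byte form 40 at offsets 7–7.
U+FE415 → 4-byte form F3 BE 90 95 at offsets 8–11.
U+F5174 → 4-byte form F3 B5 85 B4 at offsets 12–15.
Offset 15 falls in char 5's range; it's byte 4 of F3 B5 85 B4 = 0xB4.

0xB4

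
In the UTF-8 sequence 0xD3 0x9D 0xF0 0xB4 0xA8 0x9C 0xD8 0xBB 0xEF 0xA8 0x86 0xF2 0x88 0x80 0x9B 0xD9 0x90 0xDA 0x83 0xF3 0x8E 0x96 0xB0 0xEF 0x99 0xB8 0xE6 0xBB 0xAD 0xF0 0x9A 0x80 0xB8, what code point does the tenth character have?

U+6EED

Offset 0: leading byte 0xD3 = 11010011 → 2-byte char #1 = D3 9D.
Offset 2: leading byte 0xF0 = 11110000 → 4-byte char #2 = F0 B4 A8 9C.
Offset 6: leading byte 0xD8 = 11011000 → 2-byte char #3 = D8 BB.
Offset 8: leading byte 0xEF = 11101111 → 3-byte char #4 = EF A8 86.
Offset 11: leading byte 0xF2 = 11110010 → 4-byte char #5 = F2 88 80 9B.
Offset 15: leading byte 0xD9 = 11011001 → 2-byte char #6 = D9 90.
Offset 17: leading byte 0xDA = 11011010 → 2-byte char #7 = DA 83.
Offset 19: leading byte 0xF3 = 11110011 → 4-byte char #8 = F3 8E 96 B0.
Offset 23: leading byte 0xEF = 11101111 → 3-byte char #9 = EF 99 B8.
Offset 26: leading byte 0xE6 = 11100110 → 3-byte char #10 = E6 BB AD.
Leading byte 0xE6 = 11100110 matches 1110xxxx → 3-byte sequence.
Byte 1: 0xE6 = 11100110, payload 0110 (4 bits).
Byte 2: 0xBB = 10111011 (10xxxxxx ✓), payload 111011.
Byte 3: 0xAD = 10101101 (10xxxxxx ✓), payload 101101.
Concatenate: 0110111011101101 = 0x6EED (16 bits → U+6EED).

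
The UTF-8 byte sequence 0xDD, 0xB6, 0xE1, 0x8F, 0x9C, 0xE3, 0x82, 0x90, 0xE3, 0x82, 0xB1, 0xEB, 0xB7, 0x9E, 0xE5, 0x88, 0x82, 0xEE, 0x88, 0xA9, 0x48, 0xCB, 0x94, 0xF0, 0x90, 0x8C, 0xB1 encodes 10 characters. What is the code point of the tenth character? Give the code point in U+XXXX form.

Offset 0: leading byte 0xDD = 11011101 → 2-byte char #1 = DD B6.
Offset 2: leading byte 0xE1 = 11100001 → 3-byte char #2 = E1 8F 9C.
Offset 5: leading byte 0xE3 = 11100011 → 3-byte char #3 = E3 82 90.
Offset 8: leading byte 0xE3 = 11100011 → 3-byte char #4 = E3 82 B1.
Offset 11: leading byte 0xEB = 11101011 → 3-byte char #5 = EB B7 9E.
Offset 14: leading byte 0xE5 = 11100101 → 3-byte char #6 = E5 88 82.
Offset 17: leading byte 0xEE = 11101110 → 3-byte char #7 = EE 88 A9.
Offset 20: leading byte 0x48 = 01001000 → 1-byte char #8 = 48.
Offset 21: leading byte 0xCB = 11001011 → 2-byte char #9 = CB 94.
Offset 23: leading byte 0xF0 = 11110000 → 4-byte char #10 = F0 90 8C B1.
Leading byte 0xF0 = 11110000 matches 11110xxx → 4-byte sequence.
Byte 1: 0xF0 = 11110000, payload 000 (3 bits).
Byte 2: 0x90 = 10010000 (10xxxxxx ✓), payload 010000.
Byte 3: 0x8C = 10001100 (10xxxxxx ✓), payload 001100.
Byte 4: 0xB1 = 10110001 (10xxxxxx ✓), payload 110001.
Concatenate: 000010000001100110001 = 0x10331 (21 bits → U+10331).

U+10331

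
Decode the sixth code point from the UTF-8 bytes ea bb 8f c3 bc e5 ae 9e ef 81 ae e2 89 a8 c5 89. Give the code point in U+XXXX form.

Offset 0: leading byte 0xEA = 11101010 → 3-byte char #1 = EA BB 8F.
Offset 3: leading byte 0xC3 = 11000011 → 2-byte char #2 = C3 BC.
Offset 5: leading byte 0xE5 = 11100101 → 3-byte char #3 = E5 AE 9E.
Offset 8: leading byte 0xEF = 11101111 → 3-byte char #4 = EF 81 AE.
Offset 11: leading byte 0xE2 = 11100010 → 3-byte char #5 = E2 89 A8.
Offset 14: leading byte 0xC5 = 11000101 → 2-byte char #6 = C5 89.
Leading byte 0xC5 = 11000101 matches 110xxxxx → 2-byte sequence.
Byte 1: 0xC5 = 11000101, payload 00101 (5 bits).
Byte 2: 0x89 = 10001001 (10xxxxxx ✓), payload 001001.
Concatenate: 00101001001 = 0x149 (11 bits → U+0149).

U+0149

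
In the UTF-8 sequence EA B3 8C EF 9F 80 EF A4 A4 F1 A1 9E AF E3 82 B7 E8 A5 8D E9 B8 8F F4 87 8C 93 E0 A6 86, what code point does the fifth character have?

Offset 0: leading byte 0xEA = 11101010 → 3-byte char #1 = EA B3 8C.
Offset 3: leading byte 0xEF = 11101111 → 3-byte char #2 = EF 9F 80.
Offset 6: leading byte 0xEF = 11101111 → 3-byte char #3 = EF A4 A4.
Offset 9: leading byte 0xF1 = 11110001 → 4-byte char #4 = F1 A1 9E AF.
Offset 13: leading byte 0xE3 = 11100011 → 3-byte char #5 = E3 82 B7.
Leading byte 0xE3 = 11100011 matches 1110xxxx → 3-byte sequence.
Byte 1: 0xE3 = 11100011, payload 0011 (4 bits).
Byte 2: 0x82 = 10000010 (10xxxxxx ✓), payload 000010.
Byte 3: 0xB7 = 10110111 (10xxxxxx ✓), payload 110111.
Concatenate: 0011000010110111 = 0x30B7 (16 bits → U+30B7).

U+30B7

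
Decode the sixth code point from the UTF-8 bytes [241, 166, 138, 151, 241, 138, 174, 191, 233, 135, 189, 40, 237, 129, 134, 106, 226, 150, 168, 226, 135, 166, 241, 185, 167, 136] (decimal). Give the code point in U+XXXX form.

U+006A

Offset 0: leading byte 0xF1 = 11110001 → 4-byte char #1 = F1 A6 8A 97.
Offset 4: leading byte 0xF1 = 11110001 → 4-byte char #2 = F1 8A AE BF.
Offset 8: leading byte 0xE9 = 11101001 → 3-byte char #3 = E9 87 BD.
Offset 11: leading byte 0x28 = 00101000 → 1-byte char #4 = 28.
Offset 12: leading byte 0xED = 11101101 → 3-byte char #5 = ED 81 86.
Offset 15: leading byte 0x6A = 01101010 → 1-byte char #6 = 6A.
Leading byte 0x6A = 01101010 matches 0xxxxxxx → 1-byte sequence.
Byte 1: 0x6A = 01101010, payload 1101010 (7 bits).
Concatenate: 1101010 = 0x6A (7 bits → U+006A).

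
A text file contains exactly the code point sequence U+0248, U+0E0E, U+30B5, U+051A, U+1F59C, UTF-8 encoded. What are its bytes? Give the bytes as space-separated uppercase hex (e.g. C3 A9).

C9 88 E0 B8 8E E3 82 B5 D4 9A F0 9F 96 9C

U+0248: 2-byte form → C9 88.
U+0E0E: 3-byte form → E0 B8 8E.
U+30B5: 3-byte form → E3 82 B5.
U+051A: 2-byte form → D4 9A.
U+1F59C: 4-byte form → F0 9F 96 9C.
Concatenated (14 bytes): C9 88 E0 B8 8E E3 82 B5 D4 9A F0 9F 96 9C.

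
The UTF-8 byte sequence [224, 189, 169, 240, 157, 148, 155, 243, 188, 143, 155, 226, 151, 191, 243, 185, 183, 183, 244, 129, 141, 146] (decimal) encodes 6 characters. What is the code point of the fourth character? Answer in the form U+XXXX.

U+25FF

Offset 0: leading byte 0xE0 = 11100000 → 3-byte char #1 = E0 BD A9.
Offset 3: leading byte 0xF0 = 11110000 → 4-byte char #2 = F0 9D 94 9B.
Offset 7: leading byte 0xF3 = 11110011 → 4-byte char #3 = F3 BC 8F 9B.
Offset 11: leading byte 0xE2 = 11100010 → 3-byte char #4 = E2 97 BF.
Leading byte 0xE2 = 11100010 matches 1110xxxx → 3-byte sequence.
Byte 1: 0xE2 = 11100010, payload 0010 (4 bits).
Byte 2: 0x97 = 10010111 (10xxxxxx ✓), payload 010111.
Byte 3: 0xBF = 10111111 (10xxxxxx ✓), payload 111111.
Concatenate: 0010010111111111 = 0x25FF (16 bits → U+25FF).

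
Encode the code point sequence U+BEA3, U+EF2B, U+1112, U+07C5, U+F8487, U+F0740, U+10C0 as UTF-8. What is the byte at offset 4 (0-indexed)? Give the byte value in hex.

U+BEA3 → 3-byte form EB BA A3 at offsets 0–2.
U+EF2B → 3-byte form EE BC AB at offsets 3–5.
Offset 4 falls in char 2's range; it's byte 2 of EE BC AB = 0xBC.

0xBC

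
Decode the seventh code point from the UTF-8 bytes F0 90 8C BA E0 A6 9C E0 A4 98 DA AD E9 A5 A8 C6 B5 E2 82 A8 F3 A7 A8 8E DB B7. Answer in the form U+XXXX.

U+20A8

Offset 0: leading byte 0xF0 = 11110000 → 4-byte char #1 = F0 90 8C BA.
Offset 4: leading byte 0xE0 = 11100000 → 3-byte char #2 = E0 A6 9C.
Offset 7: leading byte 0xE0 = 11100000 → 3-byte char #3 = E0 A4 98.
Offset 10: leading byte 0xDA = 11011010 → 2-byte char #4 = DA AD.
Offset 12: leading byte 0xE9 = 11101001 → 3-byte char #5 = E9 A5 A8.
Offset 15: leading byte 0xC6 = 11000110 → 2-byte char #6 = C6 B5.
Offset 17: leading byte 0xE2 = 11100010 → 3-byte char #7 = E2 82 A8.
Leading byte 0xE2 = 11100010 matches 1110xxxx → 3-byte sequence.
Byte 1: 0xE2 = 11100010, payload 0010 (4 bits).
Byte 2: 0x82 = 10000010 (10xxxxxx ✓), payload 000010.
Byte 3: 0xA8 = 10101000 (10xxxxxx ✓), payload 101000.
Concatenate: 0010000010101000 = 0x20A8 (16 bits → U+20A8).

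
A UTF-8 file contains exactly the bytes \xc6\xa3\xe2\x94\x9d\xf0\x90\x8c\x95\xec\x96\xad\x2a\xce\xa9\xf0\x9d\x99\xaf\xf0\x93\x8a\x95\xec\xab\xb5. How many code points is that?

Byte at offset 0: 0xC6 = 11000110 → 2-byte char (#1). Advance 2.
Byte at offset 2: 0xE2 = 11100010 → 3-byte char (#2). Advance 3.
Byte at offset 5: 0xF0 = 11110000 → 4-byte char (#3). Advance 4.
Byte at offset 9: 0xEC = 11101100 → 3-byte char (#4). Advance 3.
Byte at offset 12: 0x2A = 00101010 → 1-byte char (#5). Advance 1.
Byte at offset 13: 0xCE = 11001110 → 2-byte char (#6). Advance 2.
Byte at offset 15: 0xF0 = 11110000 → 4-byte char (#7). Advance 4.
Byte at offset 19: 0xF0 = 11110000 → 4-byte char (#8). Advance 4.
Byte at offset 23: 0xEC = 11101100 → 3-byte char (#9). Advance 3.
Reached end at offset 26 after 9 code points.

9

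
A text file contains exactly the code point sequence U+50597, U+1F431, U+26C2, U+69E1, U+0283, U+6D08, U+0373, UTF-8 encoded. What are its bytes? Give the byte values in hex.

U+50597: 4-byte form → F1 90 96 97.
U+1F431: 4-byte form → F0 9F 90 B1.
U+26C2: 3-byte form → E2 9B 82.
U+69E1: 3-byte form → E6 A7 A1.
U+0283: 2-byte form → CA 83.
U+6D08: 3-byte form → E6 B4 88.
U+0373: 2-byte form → CD B3.
Concatenated (21 bytes): F1 90 96 97 F0 9F 90 B1 E2 9B 82 E6 A7 A1 CA 83 E6 B4 88 CD B3.

F1 90 96 97 F0 9F 90 B1 E2 9B 82 E6 A7 A1 CA 83 E6 B4 88 CD B3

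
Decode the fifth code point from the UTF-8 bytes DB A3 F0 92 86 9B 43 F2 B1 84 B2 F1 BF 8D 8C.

Offset 0: leading byte 0xDB = 11011011 → 2-byte char #1 = DB A3.
Offset 2: leading byte 0xF0 = 11110000 → 4-byte char #2 = F0 92 86 9B.
Offset 6: leading byte 0x43 = 01000011 → 1-byte char #3 = 43.
Offset 7: leading byte 0xF2 = 11110010 → 4-byte char #4 = F2 B1 84 B2.
Offset 11: leading byte 0xF1 = 11110001 → 4-byte char #5 = F1 BF 8D 8C.
Leading byte 0xF1 = 11110001 matches 11110xxx → 4-byte sequence.
Byte 1: 0xF1 = 11110001, payload 001 (3 bits).
Byte 2: 0xBF = 10111111 (10xxxxxx ✓), payload 111111.
Byte 3: 0x8D = 10001101 (10xxxxxx ✓), payload 001101.
Byte 4: 0x8C = 10001100 (10xxxxxx ✓), payload 001100.
Concatenate: 001111111001101001100 = 0x7F34C (21 bits → U+7F34C).

U+7F34C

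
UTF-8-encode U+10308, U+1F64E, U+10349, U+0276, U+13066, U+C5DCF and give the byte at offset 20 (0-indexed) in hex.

0xB7

U+10308 → 4-byte form F0 90 8C 88 at offsets 0–3.
U+1F64E → 4-byte form F0 9F 99 8E at offsets 4–7.
U+10349 → 4-byte form F0 90 8D 89 at offsets 8–11.
U+0276 → 2-byte form C9 B6 at offsets 12–13.
U+13066 → 4-byte form F0 93 81 A6 at offsets 14–17.
U+C5DCF → 4-byte form F3 85 B7 8F at offsets 18–21.
Offset 20 falls in char 6's range; it's byte 3 of F3 85 B7 8F = 0xB7.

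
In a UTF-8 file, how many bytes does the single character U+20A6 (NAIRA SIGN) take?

3

U+20A6 = 0x20A6. UTF-8 uses 1 byte below 0x80, 2 below 0x800, 3 below 0x10000, 4 up to 0x10FFFF. 0x20A6 is in U+0800–U+FFFF → 3 bytes.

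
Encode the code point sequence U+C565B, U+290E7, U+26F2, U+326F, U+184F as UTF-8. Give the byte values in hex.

U+C565B: 4-byte form → F3 85 99 9B.
U+290E7: 4-byte form → F0 A9 83 A7.
U+26F2: 3-byte form → E2 9B B2.
U+326F: 3-byte form → E3 89 AF.
U+184F: 3-byte form → E1 A1 8F.
Concatenated (17 bytes): F3 85 99 9B F0 A9 83 A7 E2 9B B2 E3 89 AF E1 A1 8F.

F3 85 99 9B F0 A9 83 A7 E2 9B B2 E3 89 AF E1 A1 8F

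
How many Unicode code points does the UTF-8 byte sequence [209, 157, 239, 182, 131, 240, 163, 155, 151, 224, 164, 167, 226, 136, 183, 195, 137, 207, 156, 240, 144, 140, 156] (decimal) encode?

Byte at offset 0: 0xD1 = 11010001 → 2-byte char (#1). Advance 2.
Byte at offset 2: 0xEF = 11101111 → 3-byte char (#2). Advance 3.
Byte at offset 5: 0xF0 = 11110000 → 4-byte char (#3). Advance 4.
Byte at offset 9: 0xE0 = 11100000 → 3-byte char (#4). Advance 3.
Byte at offset 12: 0xE2 = 11100010 → 3-byte char (#5). Advance 3.
Byte at offset 15: 0xC3 = 11000011 → 2-byte char (#6). Advance 2.
Byte at offset 17: 0xCF = 11001111 → 2-byte char (#7). Advance 2.
Byte at offset 19: 0xF0 = 11110000 → 4-byte char (#8). Advance 4.
Reached end at offset 23 after 8 code points.

8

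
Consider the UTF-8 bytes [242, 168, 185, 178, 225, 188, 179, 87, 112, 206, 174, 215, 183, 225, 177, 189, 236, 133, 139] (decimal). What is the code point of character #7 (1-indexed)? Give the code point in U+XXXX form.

Offset 0: leading byte 0xF2 = 11110010 → 4-byte char #1 = F2 A8 B9 B2.
Offset 4: leading byte 0xE1 = 11100001 → 3-byte char #2 = E1 BC B3.
Offset 7: leading byte 0x57 = 01010111 → 1-byte char #3 = 57.
Offset 8: leading byte 0x70 = 01110000 → 1-byte char #4 = 70.
Offset 9: leading byte 0xCE = 11001110 → 2-byte char #5 = CE AE.
Offset 11: leading byte 0xD7 = 11010111 → 2-byte char #6 = D7 B7.
Offset 13: leading byte 0xE1 = 11100001 → 3-byte char #7 = E1 B1 BD.
Leading byte 0xE1 = 11100001 matches 1110xxxx → 3-byte sequence.
Byte 1: 0xE1 = 11100001, payload 0001 (4 bits).
Byte 2: 0xB1 = 10110001 (10xxxxxx ✓), payload 110001.
Byte 3: 0xBD = 10111101 (10xxxxxx ✓), payload 111101.
Concatenate: 0001110001111101 = 0x1C7D (16 bits → U+1C7D).

U+1C7D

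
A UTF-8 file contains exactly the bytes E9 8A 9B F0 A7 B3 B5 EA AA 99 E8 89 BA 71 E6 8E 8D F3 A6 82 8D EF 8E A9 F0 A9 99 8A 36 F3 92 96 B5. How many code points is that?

Byte at offset 0: 0xE9 = 11101001 → 3-byte char (#1). Advance 3.
Byte at offset 3: 0xF0 = 11110000 → 4-byte char (#2). Advance 4.
Byte at offset 7: 0xEA = 11101010 → 3-byte char (#3). Advance 3.
Byte at offset 10: 0xE8 = 11101000 → 3-byte char (#4). Advance 3.
Byte at offset 13: 0x71 = 01110001 → 1-byte char (#5). Advance 1.
Byte at offset 14: 0xE6 = 11100110 → 3-byte char (#6). Advance 3.
Byte at offset 17: 0xF3 = 11110011 → 4-byte char (#7). Advance 4.
Byte at offset 21: 0xEF = 11101111 → 3-byte char (#8). Advance 3.
Byte at offset 24: 0xF0 = 11110000 → 4-byte char (#9). Advance 4.
Byte at offset 28: 0x36 = 00110110 → 1-byte char (#10). Advance 1.
Byte at offset 29: 0xF3 = 11110011 → 4-byte char (#11). Advance 4.
Reached end at offset 33 after 11 code points.

11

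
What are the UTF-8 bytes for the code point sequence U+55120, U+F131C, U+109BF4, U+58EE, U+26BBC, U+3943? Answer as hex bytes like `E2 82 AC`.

F1 95 84 A0 F3 B1 8C 9C F4 89 AF B4 E5 A3 AE F0 A6 AE BC E3 A5 83

U+55120: 4-byte form → F1 95 84 A0.
U+F131C: 4-byte form → F3 B1 8C 9C.
U+109BF4: 4-byte form → F4 89 AF B4.
U+58EE: 3-byte form → E5 A3 AE.
U+26BBC: 4-byte form → F0 A6 AE BC.
U+3943: 3-byte form → E3 A5 83.
Concatenated (22 bytes): F1 95 84 A0 F3 B1 8C 9C F4 89 AF B4 E5 A3 AE F0 A6 AE BC E3 A5 83.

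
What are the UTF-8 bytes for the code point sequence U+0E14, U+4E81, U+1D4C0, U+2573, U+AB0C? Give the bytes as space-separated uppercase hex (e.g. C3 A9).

U+0E14: 3-byte form → E0 B8 94.
U+4E81: 3-byte form → E4 BA 81.
U+1D4C0: 4-byte form → F0 9D 93 80.
U+2573: 3-byte form → E2 95 B3.
U+AB0C: 3-byte form → EA AC 8C.
Concatenated (16 bytes): E0 B8 94 E4 BA 81 F0 9D 93 80 E2 95 B3 EA AC 8C.

E0 B8 94 E4 BA 81 F0 9D 93 80 E2 95 B3 EA AC 8C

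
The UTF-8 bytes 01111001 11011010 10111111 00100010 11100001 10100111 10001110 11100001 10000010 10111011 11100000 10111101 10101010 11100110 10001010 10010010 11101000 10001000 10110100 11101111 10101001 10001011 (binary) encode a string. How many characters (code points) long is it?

9

Byte at offset 0: 0x79 = 01111001 → 1-byte char (#1). Advance 1.
Byte at offset 1: 0xDA = 11011010 → 2-byte char (#2). Advance 2.
Byte at offset 3: 0x22 = 00100010 → 1-byte char (#3). Advance 1.
Byte at offset 4: 0xE1 = 11100001 → 3-byte char (#4). Advance 3.
Byte at offset 7: 0xE1 = 11100001 → 3-byte char (#5). Advance 3.
Byte at offset 10: 0xE0 = 11100000 → 3-byte char (#6). Advance 3.
Byte at offset 13: 0xE6 = 11100110 → 3-byte char (#7). Advance 3.
Byte at offset 16: 0xE8 = 11101000 → 3-byte char (#8). Advance 3.
Byte at offset 19: 0xEF = 11101111 → 3-byte char (#9). Advance 3.
Reached end at offset 22 after 9 code points.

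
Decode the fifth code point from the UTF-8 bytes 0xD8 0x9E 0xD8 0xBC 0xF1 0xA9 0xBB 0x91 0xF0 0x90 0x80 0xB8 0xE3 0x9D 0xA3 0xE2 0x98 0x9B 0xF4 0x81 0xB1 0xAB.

U+3763

Offset 0: leading byte 0xD8 = 11011000 → 2-byte char #1 = D8 9E.
Offset 2: leading byte 0xD8 = 11011000 → 2-byte char #2 = D8 BC.
Offset 4: leading byte 0xF1 = 11110001 → 4-byte char #3 = F1 A9 BB 91.
Offset 8: leading byte 0xF0 = 11110000 → 4-byte char #4 = F0 90 80 B8.
Offset 12: leading byte 0xE3 = 11100011 → 3-byte char #5 = E3 9D A3.
Leading byte 0xE3 = 11100011 matches 1110xxxx → 3-byte sequence.
Byte 1: 0xE3 = 11100011, payload 0011 (4 bits).
Byte 2: 0x9D = 10011101 (10xxxxxx ✓), payload 011101.
Byte 3: 0xA3 = 10100011 (10xxxxxx ✓), payload 100011.
Concatenate: 0011011101100011 = 0x3763 (16 bits → U+3763).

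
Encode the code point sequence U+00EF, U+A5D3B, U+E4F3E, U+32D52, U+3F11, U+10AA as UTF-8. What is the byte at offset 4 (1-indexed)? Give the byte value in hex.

1-indexed offset 4 is 0-indexed offset 3.
U+00EF → 2-byte form C3 AF at offsets 0–1.
U+A5D3B → 4-byte form F2 A5 B4 BB at offsets 2–5.
Offset 3 falls in char 2's range; it's byte 2 of F2 A5 B4 BB = 0xA5.

0xA5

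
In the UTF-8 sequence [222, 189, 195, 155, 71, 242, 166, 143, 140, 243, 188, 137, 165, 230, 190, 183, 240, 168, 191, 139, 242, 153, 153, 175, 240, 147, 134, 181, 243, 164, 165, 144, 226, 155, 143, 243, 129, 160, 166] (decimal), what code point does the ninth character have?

Offset 0: leading byte 0xDE = 11011110 → 2-byte char #1 = DE BD.
Offset 2: leading byte 0xC3 = 11000011 → 2-byte char #2 = C3 9B.
Offset 4: leading byte 0x47 = 01000111 → 1-byte char #3 = 47.
Offset 5: leading byte 0xF2 = 11110010 → 4-byte char #4 = F2 A6 8F 8C.
Offset 9: leading byte 0xF3 = 11110011 → 4-byte char #5 = F3 BC 89 A5.
Offset 13: leading byte 0xE6 = 11100110 → 3-byte char #6 = E6 BE B7.
Offset 16: leading byte 0xF0 = 11110000 → 4-byte char #7 = F0 A8 BF 8B.
Offset 20: leading byte 0xF2 = 11110010 → 4-byte char #8 = F2 99 99 AF.
Offset 24: leading byte 0xF0 = 11110000 → 4-byte char #9 = F0 93 86 B5.
Leading byte 0xF0 = 11110000 matches 11110xxx → 4-byte sequence.
Byte 1: 0xF0 = 11110000, payload 000 (3 bits).
Byte 2: 0x93 = 10010011 (10xxxxxx ✓), payload 010011.
Byte 3: 0x86 = 10000110 (10xxxxxx ✓), payload 000110.
Byte 4: 0xB5 = 10110101 (10xxxxxx ✓), payload 110101.
Concatenate: 000010011000110110101 = 0x131B5 (21 bits → U+131B5).

U+131B5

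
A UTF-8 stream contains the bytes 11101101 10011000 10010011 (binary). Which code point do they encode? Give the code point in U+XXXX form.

U+D613

Leading byte 0xED = 11101101 matches 1110xxxx → 3-byte sequence.
Byte 1: 0xED = 11101101, payload 1101 (4 bits).
Byte 2: 0x98 = 10011000 (10xxxxxx ✓), payload 011000.
Byte 3: 0x93 = 10010011 (10xxxxxx ✓), payload 010011.
Concatenate: 1101011000010011 = 0xD613 (16 bits → U+D613).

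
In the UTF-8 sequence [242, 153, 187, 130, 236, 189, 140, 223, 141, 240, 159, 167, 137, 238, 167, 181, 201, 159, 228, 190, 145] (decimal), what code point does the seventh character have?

Offset 0: leading byte 0xF2 = 11110010 → 4-byte char #1 = F2 99 BB 82.
Offset 4: leading byte 0xEC = 11101100 → 3-byte char #2 = EC BD 8C.
Offset 7: leading byte 0xDF = 11011111 → 2-byte char #3 = DF 8D.
Offset 9: leading byte 0xF0 = 11110000 → 4-byte char #4 = F0 9F A7 89.
Offset 13: leading byte 0xEE = 11101110 → 3-byte char #5 = EE A7 B5.
Offset 16: leading byte 0xC9 = 11001001 → 2-byte char #6 = C9 9F.
Offset 18: leading byte 0xE4 = 11100100 → 3-byte char #7 = E4 BE 91.
Leading byte 0xE4 = 11100100 matches 1110xxxx → 3-byte sequence.
Byte 1: 0xE4 = 11100100, payload 0100 (4 bits).
Byte 2: 0xBE = 10111110 (10xxxxxx ✓), payload 111110.
Byte 3: 0x91 = 10010001 (10xxxxxx ✓), payload 010001.
Concatenate: 0100111110010001 = 0x4F91 (16 bits → U+4F91).

U+4F91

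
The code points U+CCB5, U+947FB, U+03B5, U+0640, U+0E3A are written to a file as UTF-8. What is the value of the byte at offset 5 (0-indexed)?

0x9F

U+CCB5 → 3-byte form EC B2 B5 at offsets 0–2.
U+947FB → 4-byte form F2 94 9F BB at offsets 3–6.
Offset 5 falls in char 2's range; it's byte 3 of F2 94 9F BB = 0x9F.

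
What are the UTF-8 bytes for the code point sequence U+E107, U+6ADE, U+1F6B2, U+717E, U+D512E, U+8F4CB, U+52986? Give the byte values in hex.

U+E107: 3-byte form → EE 84 87.
U+6ADE: 3-byte form → E6 AB 9E.
U+1F6B2: 4-byte form → F0 9F 9A B2.
U+717E: 3-byte form → E7 85 BE.
U+D512E: 4-byte form → F3 95 84 AE.
U+8F4CB: 4-byte form → F2 8F 93 8B.
U+52986: 4-byte form → F1 92 A6 86.
Concatenated (25 bytes): EE 84 87 E6 AB 9E F0 9F 9A B2 E7 85 BE F3 95 84 AE F2 8F 93 8B F1 92 A6 86.

EE 84 87 E6 AB 9E F0 9F 9A B2 E7 85 BE F3 95 84 AE F2 8F 93 8B F1 92 A6 86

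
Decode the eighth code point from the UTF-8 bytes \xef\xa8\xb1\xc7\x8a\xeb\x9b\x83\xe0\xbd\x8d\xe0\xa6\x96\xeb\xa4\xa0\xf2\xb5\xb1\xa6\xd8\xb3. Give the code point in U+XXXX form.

U+0633

Offset 0: leading byte 0xEF = 11101111 → 3-byte char #1 = EF A8 B1.
Offset 3: leading byte 0xC7 = 11000111 → 2-byte char #2 = C7 8A.
Offset 5: leading byte 0xEB = 11101011 → 3-byte char #3 = EB 9B 83.
Offset 8: leading byte 0xE0 = 11100000 → 3-byte char #4 = E0 BD 8D.
Offset 11: leading byte 0xE0 = 11100000 → 3-byte char #5 = E0 A6 96.
Offset 14: leading byte 0xEB = 11101011 → 3-byte char #6 = EB A4 A0.
Offset 17: leading byte 0xF2 = 11110010 → 4-byte char #7 = F2 B5 B1 A6.
Offset 21: leading byte 0xD8 = 11011000 → 2-byte char #8 = D8 B3.
Leading byte 0xD8 = 11011000 matches 110xxxxx → 2-byte sequence.
Byte 1: 0xD8 = 11011000, payload 11000 (5 bits).
Byte 2: 0xB3 = 10110011 (10xxxxxx ✓), payload 110011.
Concatenate: 11000110011 = 0x633 (11 bits → U+0633).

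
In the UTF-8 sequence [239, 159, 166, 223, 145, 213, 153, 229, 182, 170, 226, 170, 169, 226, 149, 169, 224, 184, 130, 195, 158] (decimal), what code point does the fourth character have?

Offset 0: leading byte 0xEF = 11101111 → 3-byte char #1 = EF 9F A6.
Offset 3: leading byte 0xDF = 11011111 → 2-byte char #2 = DF 91.
Offset 5: leading byte 0xD5 = 11010101 → 2-byte char #3 = D5 99.
Offset 7: leading byte 0xE5 = 11100101 → 3-byte char #4 = E5 B6 AA.
Leading byte 0xE5 = 11100101 matches 1110xxxx → 3-byte sequence.
Byte 1: 0xE5 = 11100101, payload 0101 (4 bits).
Byte 2: 0xB6 = 10110110 (10xxxxxx ✓), payload 110110.
Byte 3: 0xAA = 10101010 (10xxxxxx ✓), payload 101010.
Concatenate: 0101110110101010 = 0x5DAA (16 bits → U+5DAA).

U+5DAA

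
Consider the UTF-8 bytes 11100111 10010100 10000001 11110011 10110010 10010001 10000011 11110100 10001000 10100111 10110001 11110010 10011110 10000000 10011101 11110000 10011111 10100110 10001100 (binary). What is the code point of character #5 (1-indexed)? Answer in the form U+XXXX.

U+1F98C

Offset 0: leading byte 0xE7 = 11100111 → 3-byte char #1 = E7 94 81.
Offset 3: leading byte 0xF3 = 11110011 → 4-byte char #2 = F3 B2 91 83.
Offset 7: leading byte 0xF4 = 11110100 → 4-byte char #3 = F4 88 A7 B1.
Offset 11: leading byte 0xF2 = 11110010 → 4-byte char #4 = F2 9E 80 9D.
Offset 15: leading byte 0xF0 = 11110000 → 4-byte char #5 = F0 9F A6 8C.
Leading byte 0xF0 = 11110000 matches 11110xxx → 4-byte sequence.
Byte 1: 0xF0 = 11110000, payload 000 (3 bits).
Byte 2: 0x9F = 10011111 (10xxxxxx ✓), payload 011111.
Byte 3: 0xA6 = 10100110 (10xxxxxx ✓), payload 100110.
Byte 4: 0x8C = 10001100 (10xxxxxx ✓), payload 001100.
Concatenate: 000011111100110001100 = 0x1F98C (21 bits → U+1F98C).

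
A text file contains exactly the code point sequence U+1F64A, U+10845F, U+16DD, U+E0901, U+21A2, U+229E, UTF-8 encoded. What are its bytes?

U+1F64A: 4-byte form → F0 9F 99 8A.
U+10845F: 4-byte form → F4 88 91 9F.
U+16DD: 3-byte form → E1 9B 9D.
U+E0901: 4-byte form → F3 A0 A4 81.
U+21A2: 3-byte form → E2 86 A2.
U+229E: 3-byte form → E2 8A 9E.
Concatenated (21 bytes): F0 9F 99 8A F4 88 91 9F E1 9B 9D F3 A0 A4 81 E2 86 A2 E2 8A 9E.

F0 9F 99 8A F4 88 91 9F E1 9B 9D F3 A0 A4 81 E2 86 A2 E2 8A 9E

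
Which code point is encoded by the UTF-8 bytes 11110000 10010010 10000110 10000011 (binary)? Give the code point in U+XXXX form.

U+12183

Leading byte 0xF0 = 11110000 matches 11110xxx → 4-byte sequence.
Byte 1: 0xF0 = 11110000, payload 000 (3 bits).
Byte 2: 0x92 = 10010010 (10xxxxxx ✓), payload 010010.
Byte 3: 0x86 = 10000110 (10xxxxxx ✓), payload 000110.
Byte 4: 0x83 = 10000011 (10xxxxxx ✓), payload 000011.
Concatenate: 000010010000110000011 = 0x12183 (21 bits → U+12183).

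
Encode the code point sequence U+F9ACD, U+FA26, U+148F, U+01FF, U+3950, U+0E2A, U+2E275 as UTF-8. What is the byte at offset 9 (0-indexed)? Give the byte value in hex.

U+F9ACD → 4-byte form F3 B9 AB 8D at offsets 0–3.
U+FA26 → 3-byte form EF A8 A6 at offsets 4–6.
U+148F → 3-byte form E1 92 8F at offsets 7–9.
Offset 9 falls in char 3's range; it's byte 3 of E1 92 8F = 0x8F.

0x8F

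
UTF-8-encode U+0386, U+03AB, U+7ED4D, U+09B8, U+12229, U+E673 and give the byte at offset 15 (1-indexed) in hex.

0xA9

1-indexed offset 15 is 0-indexed offset 14.
U+0386 → 2-byte form CE 86 at offsets 0–1.
U+03AB → 2-byte form CE AB at offsets 2–3.
U+7ED4D → 4-byte form F1 BE B5 8D at offsets 4–7.
U+09B8 → 3-byte form E0 A6 B8 at offsets 8–10.
U+12229 → 4-byte form F0 92 88 A9 at offsets 11–14.
Offset 14 falls in char 5's range; it's byte 4 of F0 92 88 A9 = 0xA9.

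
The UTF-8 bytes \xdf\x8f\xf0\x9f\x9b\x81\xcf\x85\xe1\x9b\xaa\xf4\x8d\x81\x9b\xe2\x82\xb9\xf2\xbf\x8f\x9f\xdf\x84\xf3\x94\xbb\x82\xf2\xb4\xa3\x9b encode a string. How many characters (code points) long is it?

10

Byte at offset 0: 0xDF = 11011111 → 2-byte char (#1). Advance 2.
Byte at offset 2: 0xF0 = 11110000 → 4-byte char (#2). Advance 4.
Byte at offset 6: 0xCF = 11001111 → 2-byte char (#3). Advance 2.
Byte at offset 8: 0xE1 = 11100001 → 3-byte char (#4). Advance 3.
Byte at offset 11: 0xF4 = 11110100 → 4-byte char (#5). Advance 4.
Byte at offset 15: 0xE2 = 11100010 → 3-byte char (#6). Advance 3.
Byte at offset 18: 0xF2 = 11110010 → 4-byte char (#7). Advance 4.
Byte at offset 22: 0xDF = 11011111 → 2-byte char (#8). Advance 2.
Byte at offset 24: 0xF3 = 11110011 → 4-byte char (#9). Advance 4.
Byte at offset 28: 0xF2 = 11110010 → 4-byte char (#10). Advance 4.
Reached end at offset 32 after 10 code points.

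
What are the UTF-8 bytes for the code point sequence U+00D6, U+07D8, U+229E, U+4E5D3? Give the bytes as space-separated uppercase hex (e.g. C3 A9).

C3 96 DF 98 E2 8A 9E F1 8E 97 93

U+00D6: 2-byte form → C3 96.
U+07D8: 2-byte form → DF 98.
U+229E: 3-byte form → E2 8A 9E.
U+4E5D3: 4-byte form → F1 8E 97 93.
Concatenated (11 bytes): C3 96 DF 98 E2 8A 9E F1 8E 97 93.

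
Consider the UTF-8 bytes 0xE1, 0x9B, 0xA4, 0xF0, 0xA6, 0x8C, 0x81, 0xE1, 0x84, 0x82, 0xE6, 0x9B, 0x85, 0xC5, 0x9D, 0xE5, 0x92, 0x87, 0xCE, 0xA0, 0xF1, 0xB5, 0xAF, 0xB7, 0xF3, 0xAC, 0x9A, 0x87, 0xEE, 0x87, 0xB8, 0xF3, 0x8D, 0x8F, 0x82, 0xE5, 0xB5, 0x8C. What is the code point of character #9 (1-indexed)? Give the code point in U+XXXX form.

Offset 0: leading byte 0xE1 = 11100001 → 3-byte char #1 = E1 9B A4.
Offset 3: leading byte 0xF0 = 11110000 → 4-byte char #2 = F0 A6 8C 81.
Offset 7: leading byte 0xE1 = 11100001 → 3-byte char #3 = E1 84 82.
Offset 10: leading byte 0xE6 = 11100110 → 3-byte char #4 = E6 9B 85.
Offset 13: leading byte 0xC5 = 11000101 → 2-byte char #5 = C5 9D.
Offset 15: leading byte 0xE5 = 11100101 → 3-byte char #6 = E5 92 87.
Offset 18: leading byte 0xCE = 11001110 → 2-byte char #7 = CE A0.
Offset 20: leading byte 0xF1 = 11110001 → 4-byte char #8 = F1 B5 AF B7.
Offset 24: leading byte 0xF3 = 11110011 → 4-byte char #9 = F3 AC 9A 87.
Leading byte 0xF3 = 11110011 matches 11110xxx → 4-byte sequence.
Byte 1: 0xF3 = 11110011, payload 011 (3 bits).
Byte 2: 0xAC = 10101100 (10xxxxxx ✓), payload 101100.
Byte 3: 0x9A = 10011010 (10xxxxxx ✓), payload 011010.
Byte 4: 0x87 = 10000111 (10xxxxxx ✓), payload 000111.
Concatenate: 011101100011010000111 = 0xEC687 (21 bits → U+EC687).

U+EC687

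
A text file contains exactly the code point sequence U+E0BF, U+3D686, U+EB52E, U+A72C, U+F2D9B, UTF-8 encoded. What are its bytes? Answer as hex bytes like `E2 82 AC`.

U+E0BF: 3-byte form → EE 82 BF.
U+3D686: 4-byte form → F0 BD 9A 86.
U+EB52E: 4-byte form → F3 AB 94 AE.
U+A72C: 3-byte form → EA 9C AC.
U+F2D9B: 4-byte form → F3 B2 B6 9B.
Concatenated (18 bytes): EE 82 BF F0 BD 9A 86 F3 AB 94 AE EA 9C AC F3 B2 B6 9B.

EE 82 BF F0 BD 9A 86 F3 AB 94 AE EA 9C AC F3 B2 B6 9B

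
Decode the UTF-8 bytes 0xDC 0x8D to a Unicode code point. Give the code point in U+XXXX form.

U+070D

Leading byte 0xDC = 11011100 matches 110xxxxx → 2-byte sequence.
Byte 1: 0xDC = 11011100, payload 11100 (5 bits).
Byte 2: 0x8D = 10001101 (10xxxxxx ✓), payload 001101.
Concatenate: 11100001101 = 0x70D (11 bits → U+070D).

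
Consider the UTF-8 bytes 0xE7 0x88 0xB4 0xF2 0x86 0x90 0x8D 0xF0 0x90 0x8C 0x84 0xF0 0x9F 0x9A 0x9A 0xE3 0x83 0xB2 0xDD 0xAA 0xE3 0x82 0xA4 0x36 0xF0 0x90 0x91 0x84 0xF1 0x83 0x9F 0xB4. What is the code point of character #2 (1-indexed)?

U+8640D

Offset 0: leading byte 0xE7 = 11100111 → 3-byte char #1 = E7 88 B4.
Offset 3: leading byte 0xF2 = 11110010 → 4-byte char #2 = F2 86 90 8D.
Leading byte 0xF2 = 11110010 matches 11110xxx → 4-byte sequence.
Byte 1: 0xF2 = 11110010, payload 010 (3 bits).
Byte 2: 0x86 = 10000110 (10xxxxxx ✓), payload 000110.
Byte 3: 0x90 = 10010000 (10xxxxxx ✓), payload 010000.
Byte 4: 0x8D = 10001101 (10xxxxxx ✓), payload 001101.
Concatenate: 010000110010000001101 = 0x8640D (21 bits → U+8640D).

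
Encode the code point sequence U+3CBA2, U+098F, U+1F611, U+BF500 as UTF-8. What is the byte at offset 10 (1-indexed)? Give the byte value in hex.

1-indexed offset 10 is 0-indexed offset 9.
U+3CBA2 → 4-byte form F0 BC AE A2 at offsets 0–3.
U+098F → 3-byte form E0 A6 8F at offsets 4–6.
U+1F611 → 4-byte form F0 9F 98 91 at offsets 7–10.
Offset 9 falls in char 3's range; it's byte 3 of F0 9F 98 91 = 0x98.

0x98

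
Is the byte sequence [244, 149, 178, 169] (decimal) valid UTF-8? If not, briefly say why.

invalid (encodes a value above U+10FFFF)

Leading byte 0xF4 = 11110100 → 4-byte form.
Payload = 0x115CA9, which exceeds U+10FFFF, the maximum Unicode code point. (Leading bytes F5–FF, or F4 followed by ≥ 0x90, are invalid.)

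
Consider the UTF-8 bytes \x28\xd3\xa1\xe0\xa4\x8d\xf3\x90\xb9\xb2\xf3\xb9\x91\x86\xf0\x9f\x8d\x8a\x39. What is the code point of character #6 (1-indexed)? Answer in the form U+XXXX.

U+1F34A

Offset 0: leading byte 0x28 = 00101000 → 1-byte char #1 = 28.
Offset 1: leading byte 0xD3 = 11010011 → 2-byte char #2 = D3 A1.
Offset 3: leading byte 0xE0 = 11100000 → 3-byte char #3 = E0 A4 8D.
Offset 6: leading byte 0xF3 = 11110011 → 4-byte char #4 = F3 90 B9 B2.
Offset 10: leading byte 0xF3 = 11110011 → 4-byte char #5 = F3 B9 91 86.
Offset 14: leading byte 0xF0 = 11110000 → 4-byte char #6 = F0 9F 8D 8A.
Leading byte 0xF0 = 11110000 matches 11110xxx → 4-byte sequence.
Byte 1: 0xF0 = 11110000, payload 000 (3 bits).
Byte 2: 0x9F = 10011111 (10xxxxxx ✓), payload 011111.
Byte 3: 0x8D = 10001101 (10xxxxxx ✓), payload 001101.
Byte 4: 0x8A = 10001010 (10xxxxxx ✓), payload 001010.
Concatenate: 000011111001101001010 = 0x1F34A (21 bits → U+1F34A).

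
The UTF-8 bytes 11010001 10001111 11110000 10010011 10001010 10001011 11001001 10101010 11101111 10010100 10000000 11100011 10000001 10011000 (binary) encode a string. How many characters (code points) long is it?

5

Byte at offset 0: 0xD1 = 11010001 → 2-byte char (#1). Advance 2.
Byte at offset 2: 0xF0 = 11110000 → 4-byte char (#2). Advance 4.
Byte at offset 6: 0xC9 = 11001001 → 2-byte char (#3). Advance 2.
Byte at offset 8: 0xEF = 11101111 → 3-byte char (#4). Advance 3.
Byte at offset 11: 0xE3 = 11100011 → 3-byte char (#5). Advance 3.
Reached end at offset 14 after 5 code points.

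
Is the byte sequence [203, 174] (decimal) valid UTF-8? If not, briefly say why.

Leading byte 0xCB = 11001011 → 2-byte form.
Continuation bytes 0xAE=10101110 all match 10xxxxxx.
Decoded value 0x2EE is ≥ 0x80 (shortest form) and not a surrogate.

valid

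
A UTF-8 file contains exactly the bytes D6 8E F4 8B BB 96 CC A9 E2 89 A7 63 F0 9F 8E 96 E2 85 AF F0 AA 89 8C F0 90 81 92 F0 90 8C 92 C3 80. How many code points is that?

Byte at offset 0: 0xD6 = 11010110 → 2-byte char (#1). Advance 2.
Byte at offset 2: 0xF4 = 11110100 → 4-byte char (#2). Advance 4.
Byte at offset 6: 0xCC = 11001100 → 2-byte char (#3). Advance 2.
Byte at offset 8: 0xE2 = 11100010 → 3-byte char (#4). Advance 3.
Byte at offset 11: 0x63 = 01100011 → 1-byte char (#5). Advance 1.
Byte at offset 12: 0xF0 = 11110000 → 4-byte char (#6). Advance 4.
Byte at offset 16: 0xE2 = 11100010 → 3-byte char (#7). Advance 3.
Byte at offset 19: 0xF0 = 11110000 → 4-byte char (#8). Advance 4.
Byte at offset 23: 0xF0 = 11110000 → 4-byte char (#9). Advance 4.
Byte at offset 27: 0xF0 = 11110000 → 4-byte char (#10). Advance 4.
Byte at offset 31: 0xC3 = 11000011 → 2-byte char (#11). Advance 2.
Reached end at offset 33 after 11 code points.

11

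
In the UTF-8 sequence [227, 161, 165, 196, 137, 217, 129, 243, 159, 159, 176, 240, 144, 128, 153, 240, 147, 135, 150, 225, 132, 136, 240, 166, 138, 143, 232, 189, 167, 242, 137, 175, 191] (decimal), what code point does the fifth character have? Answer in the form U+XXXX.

Offset 0: leading byte 0xE3 = 11100011 → 3-byte char #1 = E3 A1 A5.
Offset 3: leading byte 0xC4 = 11000100 → 2-byte char #2 = C4 89.
Offset 5: leading byte 0xD9 = 11011001 → 2-byte char #3 = D9 81.
Offset 7: leading byte 0xF3 = 11110011 → 4-byte char #4 = F3 9F 9F B0.
Offset 11: leading byte 0xF0 = 11110000 → 4-byte char #5 = F0 90 80 99.
Leading byte 0xF0 = 11110000 matches 11110xxx → 4-byte sequence.
Byte 1: 0xF0 = 11110000, payload 000 (3 bits).
Byte 2: 0x90 = 10010000 (10xxxxxx ✓), payload 010000.
Byte 3: 0x80 = 10000000 (10xxxxxx ✓), payload 000000.
Byte 4: 0x99 = 10011001 (10xxxxxx ✓), payload 011001.
Concatenate: 000010000000000011001 = 0x10019 (21 bits → U+10019).

U+10019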